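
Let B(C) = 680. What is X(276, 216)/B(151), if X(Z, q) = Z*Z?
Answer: 9522/85 ≈ 112.02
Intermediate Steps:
X(Z, q) = Z²
X(276, 216)/B(151) = 276²/680 = 76176*(1/680) = 9522/85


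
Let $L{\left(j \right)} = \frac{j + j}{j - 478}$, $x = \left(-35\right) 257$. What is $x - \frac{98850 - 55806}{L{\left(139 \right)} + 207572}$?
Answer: $- \frac{316481214383}{35183315} \approx -8995.2$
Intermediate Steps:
$x = -8995$
$L{\left(j \right)} = \frac{2 j}{-478 + j}$
$x - \frac{98850 - 55806}{L{\left(139 \right)} + 207572} = -8995 - \frac{98850 - 55806}{2 \cdot 139 \frac{1}{-478 + 139} + 207572} = -8995 - \frac{43044}{2 \cdot 139 \frac{1}{-339} + 207572} = -8995 - \frac{43044}{2 \cdot 139 \left(- \frac{1}{339}\right) + 207572} = -8995 - \frac{43044}{- \frac{278}{339} + 207572} = -8995 - \frac{43044}{\frac{70366630}{339}} = -8995 - 43044 \cdot \frac{339}{70366630} = -8995 - \frac{7295958}{35183315} = - \frac{316481214383}{35183315}$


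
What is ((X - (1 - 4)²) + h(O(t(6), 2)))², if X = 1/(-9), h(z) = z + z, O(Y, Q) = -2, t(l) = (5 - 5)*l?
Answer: 13924/81 ≈ 171.90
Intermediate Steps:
t(l) = 0 (t(l) = 0*l = 0)
h(z) = 2*z
X = -⅑ ≈ -0.11111
((X - (1 - 4)²) + h(O(t(6), 2)))² = ((-⅑ - (1 - 4)²) + 2*(-2))² = ((-⅑ - 1*(-3)²) - 4)² = ((-⅑ - 1*9) - 4)² = ((-⅑ - 9) - 4)² = (-82/9 - 4)² = (-118/9)² = 13924/81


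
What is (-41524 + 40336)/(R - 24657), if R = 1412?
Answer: 1188/23245 ≈ 0.051108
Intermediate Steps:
(-41524 + 40336)/(R - 24657) = (-41524 + 40336)/(1412 - 24657) = -1188/(-23245) = -1188*(-1/23245) = 1188/23245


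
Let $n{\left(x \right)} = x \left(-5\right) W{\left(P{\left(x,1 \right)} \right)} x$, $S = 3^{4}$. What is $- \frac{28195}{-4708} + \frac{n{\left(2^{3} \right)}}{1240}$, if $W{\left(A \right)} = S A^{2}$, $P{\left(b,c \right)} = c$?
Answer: $- \frac{2176739}{145948} \approx -14.914$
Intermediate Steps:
$S = 81$
$W{\left(A \right)} = 81 A^{2}$
$n{\left(x \right)} = - 405 x^{2}$ ($n{\left(x \right)} = x \left(-5\right) 81 \cdot 1^{2} x = - 5 x 81 \cdot 1 x = - 5 x 81 x = - 405 x^{2}$)
$- \frac{28195}{-4708} + \frac{n{\left(2^{3} \right)}}{1240} = - \frac{28195}{-4708} + \frac{\left(-405\right) \left(2^{3}\right)^{2}}{1240} = \left(-28195\right) \left(- \frac{1}{4708}\right) + - 405 \cdot 8^{2} \cdot \frac{1}{1240} = \frac{28195}{4708} + \left(-405\right) 64 \cdot \frac{1}{1240} = \frac{28195}{4708} - \frac{648}{31} = - \frac{2176739}{145948}$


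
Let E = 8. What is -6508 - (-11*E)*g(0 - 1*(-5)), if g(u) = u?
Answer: -6068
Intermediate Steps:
-6508 - (-11*E)*g(0 - 1*(-5)) = -6508 - (-11*8)*(0 - 1*(-5)) = -6508 - (-88)*(0 + 5) = -6508 - (-88)*5 = -6508 - 1*(-440) = -6508 + 440 = -6068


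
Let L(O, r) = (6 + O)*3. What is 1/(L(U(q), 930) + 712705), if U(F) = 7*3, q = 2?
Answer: 1/712786 ≈ 1.4029e-6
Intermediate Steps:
U(F) = 21
L(O, r) = 18 + 3*O
1/(L(U(q), 930) + 712705) = 1/((18 + 3*21) + 712705) = 1/((18 + 63) + 712705) = 1/(81 + 712705) = 1/712786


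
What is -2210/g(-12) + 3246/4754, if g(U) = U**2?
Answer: -2509729/171144 ≈ -14.664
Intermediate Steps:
-2210/g(-12) + 3246/4754 = -2210/((-12)**2) + 3246/4754 = -2210/144 + 3246*(1/4754) = -2210*1/144 + 1623/2377 = -1105/72 + 1623/2377 = -2509729/171144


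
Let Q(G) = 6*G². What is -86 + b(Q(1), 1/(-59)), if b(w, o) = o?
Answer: -5075/59 ≈ -86.017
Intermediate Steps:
-86 + b(Q(1), 1/(-59)) = -86 + 1/(-59) = -86 - 1/59 = -5075/59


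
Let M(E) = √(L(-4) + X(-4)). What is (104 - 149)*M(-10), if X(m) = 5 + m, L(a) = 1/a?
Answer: -45*√3/2 ≈ -38.971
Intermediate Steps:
L(a) = 1/a
M(E) = √3/2 (M(E) = √(1/(-4) + (5 - 4)) = √(-¼ + 1) = √(¾) = √3/2)
(104 - 149)*M(-10) = (104 - 149)*(√3/2) = -45*√3/2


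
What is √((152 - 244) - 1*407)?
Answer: I*√499 ≈ 22.338*I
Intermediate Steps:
√((152 - 244) - 1*407) = √(-92 - 407) = √(-499) = I*√499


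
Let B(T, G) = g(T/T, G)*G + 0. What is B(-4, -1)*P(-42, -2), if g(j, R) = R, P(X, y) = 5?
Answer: 5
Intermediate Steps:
B(T, G) = G² (B(T, G) = G*G + 0 = G² + 0 = G²)
B(-4, -1)*P(-42, -2) = (-1)²*5 = 1*5 = 5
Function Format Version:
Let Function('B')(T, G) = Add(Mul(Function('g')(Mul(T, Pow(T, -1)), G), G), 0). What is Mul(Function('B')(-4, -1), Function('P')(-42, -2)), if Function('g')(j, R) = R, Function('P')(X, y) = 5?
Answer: 5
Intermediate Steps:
Function('B')(T, G) = Pow(G, 2) (Function('B')(T, G) = Add(Mul(G, G), 0) = Add(Pow(G, 2), 0) = Pow(G, 2))
Mul(Function('B')(-4, -1), Function('P')(-42, -2)) = Mul(Pow(-1, 2), 5) = Mul(1, 5) = 5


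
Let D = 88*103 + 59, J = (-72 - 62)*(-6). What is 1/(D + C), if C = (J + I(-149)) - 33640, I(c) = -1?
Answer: -1/23714 ≈ -4.2169e-5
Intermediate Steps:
J = 804 (J = -134*(-6) = 804)
C = -32837 (C = (804 - 1) - 33640 = 803 - 33640 = -32837)
D = 9123 (D = 9064 + 59 = 9123)
1/(D + C) = 1/(9123 - 32837) = 1/(-23714) = -1/23714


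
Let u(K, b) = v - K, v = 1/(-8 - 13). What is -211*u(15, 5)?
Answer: 66676/21 ≈ 3175.0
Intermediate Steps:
v = -1/21 (v = 1/(-21) = -1/21 ≈ -0.047619)
u(K, b) = -1/21 - K
-211*u(15, 5) = -211*(-1/21 - 1*15) = -211*(-1/21 - 15) = -211*(-316/21) = 66676/21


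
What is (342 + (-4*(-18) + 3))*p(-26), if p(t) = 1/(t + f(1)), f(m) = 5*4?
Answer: -139/2 ≈ -69.500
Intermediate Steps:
f(m) = 20
p(t) = 1/(20 + t) (p(t) = 1/(t + 20) = 1/(20 + t))
(342 + (-4*(-18) + 3))*p(-26) = (342 + (-4*(-18) + 3))/(20 - 26) = (342 + (72 + 3))/(-6) = (342 + 75)*(-⅙) = 417*(-⅙) = -139/2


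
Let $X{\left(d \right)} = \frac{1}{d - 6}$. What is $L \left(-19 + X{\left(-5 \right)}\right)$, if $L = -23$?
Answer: $\frac{4830}{11} \approx 439.09$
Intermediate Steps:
$X{\left(d \right)} = \frac{1}{-6 + d}$
$L \left(-19 + X{\left(-5 \right)}\right) = - 23 \left(-19 + \frac{1}{-6 - 5}\right) = - 23 \left(-19 + \frac{1}{-11}\right) = - 23 \left(-19 - \frac{1}{11}\right) = \left(-23\right) \left(- \frac{210}{11}\right) = \frac{4830}{11}$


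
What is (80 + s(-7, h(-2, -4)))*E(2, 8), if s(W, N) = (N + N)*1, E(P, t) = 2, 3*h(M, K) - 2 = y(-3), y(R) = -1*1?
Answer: 484/3 ≈ 161.33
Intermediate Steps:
y(R) = -1
h(M, K) = 1/3 (h(M, K) = 2/3 + (1/3)*(-1) = 2/3 - 1/3 = 1/3)
s(W, N) = 2*N (s(W, N) = (2*N)*1 = 2*N)
(80 + s(-7, h(-2, -4)))*E(2, 8) = (80 + 2*(1/3))*2 = (80 + 2/3)*2 = (242/3)*2 = 484/3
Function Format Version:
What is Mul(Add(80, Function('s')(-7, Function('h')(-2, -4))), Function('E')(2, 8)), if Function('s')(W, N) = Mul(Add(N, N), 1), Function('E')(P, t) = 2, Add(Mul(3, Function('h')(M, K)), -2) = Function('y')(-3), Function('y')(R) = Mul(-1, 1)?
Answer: Rational(484, 3) ≈ 161.33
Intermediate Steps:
Function('y')(R) = -1
Function('h')(M, K) = Rational(1, 3) (Function('h')(M, K) = Add(Rational(2, 3), Mul(Rational(1, 3), -1)) = Add(Rational(2, 3), Rational(-1, 3)) = Rational(1, 3))
Function('s')(W, N) = Mul(2, N) (Function('s')(W, N) = Mul(Mul(2, N), 1) = Mul(2, N))
Mul(Add(80, Function('s')(-7, Function('h')(-2, -4))), Function('E')(2, 8)) = Mul(Add(80, Mul(2, Rational(1, 3))), 2) = Mul(Add(80, Rational(2, 3)), 2) = Mul(Rational(242, 3), 2) = Rational(484, 3)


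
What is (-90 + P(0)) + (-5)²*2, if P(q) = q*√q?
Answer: -40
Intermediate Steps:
P(q) = q^(3/2)
(-90 + P(0)) + (-5)²*2 = (-90 + 0^(3/2)) + (-5)²*2 = (-90 + 0) + 25*2 = -90 + 50 = -40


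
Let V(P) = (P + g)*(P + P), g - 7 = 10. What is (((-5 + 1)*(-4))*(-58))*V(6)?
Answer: -256128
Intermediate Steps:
g = 17 (g = 7 + 10 = 17)
V(P) = 2*P*(17 + P) (V(P) = (P + 17)*(P + P) = (17 + P)*(2*P) = 2*P*(17 + P))
(((-5 + 1)*(-4))*(-58))*V(6) = (((-5 + 1)*(-4))*(-58))*(2*6*(17 + 6)) = (-4*(-4)*(-58))*(2*6*23) = (16*(-58))*276 = -928*276 = -256128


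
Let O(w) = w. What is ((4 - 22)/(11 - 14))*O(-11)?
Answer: -66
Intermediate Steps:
((4 - 22)/(11 - 14))*O(-11) = ((4 - 22)/(11 - 14))*(-11) = -18/(-3)*(-11) = -18*(-⅓)*(-11) = 6*(-11) = -66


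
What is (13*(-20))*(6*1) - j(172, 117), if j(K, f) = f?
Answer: -1677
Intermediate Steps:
(13*(-20))*(6*1) - j(172, 117) = (13*(-20))*(6*1) - 1*117 = -260*6 - 117 = -1560 - 117 = -1677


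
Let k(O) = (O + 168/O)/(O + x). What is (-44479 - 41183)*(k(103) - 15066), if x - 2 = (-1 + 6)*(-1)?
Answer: 6646044424113/5150 ≈ 1.2905e+9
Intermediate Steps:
x = -3 (x = 2 + (-1 + 6)*(-1) = 2 + 5*(-1) = 2 - 5 = -3)
k(O) = (O + 168/O)/(-3 + O) (k(O) = (O + 168/O)/(O - 3) = (O + 168/O)/(-3 + O))
(-44479 - 41183)*(k(103) - 15066) = (-44479 - 41183)*((168 + 103²)/(103*(-3 + 103)) - 15066) = -85662*((1/103)*(168 + 10609)/100 - 15066) = -85662*((1/103)*(1/100)*10777 - 15066) = -85662*(10777/10300 - 15066) = -85662*(-155169023/10300) = 6646044424113/5150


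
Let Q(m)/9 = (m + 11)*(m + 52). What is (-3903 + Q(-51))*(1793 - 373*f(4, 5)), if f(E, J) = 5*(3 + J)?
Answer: 55960401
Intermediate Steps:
f(E, J) = 15 + 5*J
Q(m) = 9*(11 + m)*(52 + m) (Q(m) = 9*((m + 11)*(m + 52)) = 9*((11 + m)*(52 + m)) = 9*(11 + m)*(52 + m))
(-3903 + Q(-51))*(1793 - 373*f(4, 5)) = (-3903 + (5148 + 9*(-51)**2 + 567*(-51)))*(1793 - 373*(15 + 5*5)) = (-3903 + (5148 + 9*2601 - 28917))*(1793 - 373*(15 + 25)) = (-3903 + (5148 + 23409 - 28917))*(1793 - 373*40) = (-3903 - 360)*(1793 - 14920) = -4263*(-13127) = 55960401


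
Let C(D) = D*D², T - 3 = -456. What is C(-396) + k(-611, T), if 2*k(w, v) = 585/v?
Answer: -18753939267/302 ≈ -6.2099e+7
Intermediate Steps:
T = -453 (T = 3 - 456 = -453)
k(w, v) = 585/(2*v) (k(w, v) = (585/v)/2 = 585/(2*v))
C(D) = D³
C(-396) + k(-611, T) = (-396)³ + (585/2)/(-453) = -62099136 + (585/2)*(-1/453) = -62099136 - 195/302 = -18753939267/302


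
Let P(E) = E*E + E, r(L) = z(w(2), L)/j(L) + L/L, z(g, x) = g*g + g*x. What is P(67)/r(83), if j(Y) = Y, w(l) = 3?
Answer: 378148/341 ≈ 1108.9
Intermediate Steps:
z(g, x) = g² + g*x
r(L) = 1 + (9 + 3*L)/L (r(L) = (3*(3 + L))/L + L/L = (9 + 3*L)/L + 1 = 1 + (9 + 3*L)/L)
P(E) = E + E² (P(E) = E² + E = E + E²)
P(67)/r(83) = (67*(1 + 67))/(4 + 9/83) = (67*68)/(4 + 9*(1/83)) = 4556/(4 + 9/83) = 4556/(341/83) = 4556*(83/341) = 378148/341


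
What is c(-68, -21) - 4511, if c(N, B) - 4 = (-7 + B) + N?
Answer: -4603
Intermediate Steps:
c(N, B) = -3 + B + N (c(N, B) = 4 + ((-7 + B) + N) = 4 + (-7 + B + N) = -3 + B + N)
c(-68, -21) - 4511 = (-3 - 21 - 68) - 4511 = -92 - 4511 = -4603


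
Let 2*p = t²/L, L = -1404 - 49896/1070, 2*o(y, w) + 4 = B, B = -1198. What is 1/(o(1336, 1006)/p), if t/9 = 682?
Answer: 186631005/8637572 ≈ 21.607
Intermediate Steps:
t = 6138 (t = 9*682 = 6138)
o(y, w) = -601 (o(y, w) = -2 + (½)*(-1198) = -2 - 599 = -601)
L = -776088/535 (L = -1404 - 49896/1070 = -1404 - 594*42/535 = -1404 - 24948/535 = -776088/535 ≈ -1450.6)
p = -186631005/14372 (p = (6138²/(-776088/535))/2 = (37675044*(-535/776088))/2 = (½)*(-186631005/7186) = -186631005/14372 ≈ -12986.)
1/(o(1336, 1006)/p) = 1/(-601/(-186631005/14372)) = 1/(-601*(-14372/186631005)) = 1/(8637572/186631005) = 186631005/8637572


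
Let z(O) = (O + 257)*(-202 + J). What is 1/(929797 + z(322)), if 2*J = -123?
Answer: 2/1554461 ≈ 1.2866e-6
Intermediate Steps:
J = -123/2 (J = (½)*(-123) = -123/2 ≈ -61.500)
z(O) = -135439/2 - 527*O/2 (z(O) = (O + 257)*(-202 - 123/2) = (257 + O)*(-527/2) = -135439/2 - 527*O/2)
1/(929797 + z(322)) = 1/(929797 + (-135439/2 - 527/2*322)) = 1/(929797 + (-135439/2 - 84847)) = 1/(929797 - 305133/2) = 1/(1554461/2) = 2/1554461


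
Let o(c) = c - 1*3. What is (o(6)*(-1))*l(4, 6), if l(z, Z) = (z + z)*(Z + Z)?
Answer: -288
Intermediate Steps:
l(z, Z) = 4*Z*z (l(z, Z) = (2*z)*(2*Z) = 4*Z*z)
o(c) = -3 + c (o(c) = c - 3 = -3 + c)
(o(6)*(-1))*l(4, 6) = ((-3 + 6)*(-1))*(4*6*4) = (3*(-1))*96 = -3*96 = -288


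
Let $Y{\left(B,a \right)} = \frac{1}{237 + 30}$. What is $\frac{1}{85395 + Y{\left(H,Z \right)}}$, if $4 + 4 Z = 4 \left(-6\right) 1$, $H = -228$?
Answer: $\frac{267}{22800466} \approx 1.171 \cdot 10^{-5}$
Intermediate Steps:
$Z = -7$ ($Z = -1 + \frac{4 \left(-6\right) 1}{4} = -1 + \frac{\left(-24\right) 1}{4} = -1 + \frac{1}{4} \left(-24\right) = -1 - 6 = -7$)
$Y{\left(B,a \right)} = \frac{1}{267}$
$\frac{1}{85395 + Y{\left(H,Z \right)}} = \frac{1}{85395 + \frac{1}{267}} = \frac{1}{\frac{22800466}{267}} = \frac{267}{22800466}$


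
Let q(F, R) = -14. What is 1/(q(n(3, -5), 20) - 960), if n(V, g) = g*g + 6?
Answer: -1/974 ≈ -0.0010267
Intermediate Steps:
n(V, g) = 6 + g² (n(V, g) = g² + 6 = 6 + g²)
1/(q(n(3, -5), 20) - 960) = 1/(-14 - 960) = 1/(-974) = -1/974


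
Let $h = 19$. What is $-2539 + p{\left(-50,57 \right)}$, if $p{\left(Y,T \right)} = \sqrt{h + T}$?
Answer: $-2539 + 2 \sqrt{19} \approx -2530.3$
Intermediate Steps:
$p{\left(Y,T \right)} = \sqrt{19 + T}$
$-2539 + p{\left(-50,57 \right)} = -2539 + \sqrt{19 + 57} = -2539 + \sqrt{76} = -2539 + 2 \sqrt{19}$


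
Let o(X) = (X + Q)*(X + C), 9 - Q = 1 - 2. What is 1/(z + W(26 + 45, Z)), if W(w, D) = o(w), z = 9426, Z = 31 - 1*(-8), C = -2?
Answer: 1/15015 ≈ 6.6600e-5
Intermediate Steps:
Z = 39 (Z = 31 + 8 = 39)
Q = 10 (Q = 9 - (1 - 2) = 9 - 1*(-1) = 9 + 1 = 10)
o(X) = (-2 + X)*(10 + X) (o(X) = (X + 10)*(X - 2) = (10 + X)*(-2 + X) = (-2 + X)*(10 + X))
W(w, D) = -20 + w² + 8*w
1/(z + W(26 + 45, Z)) = 1/(9426 + (-20 + (26 + 45)² + 8*(26 + 45))) = 1/(9426 + (-20 + 71² + 8*71)) = 1/(9426 + (-20 + 5041 + 568)) = 1/(9426 + 5589) = 1/15015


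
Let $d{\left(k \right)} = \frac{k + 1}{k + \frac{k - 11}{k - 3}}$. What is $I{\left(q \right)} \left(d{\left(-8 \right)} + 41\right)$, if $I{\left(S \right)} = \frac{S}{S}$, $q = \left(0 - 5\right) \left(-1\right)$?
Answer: $\frac{2906}{69} \approx 42.116$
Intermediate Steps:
$d{\left(k \right)} = \frac{1 + k}{k + \frac{-11 + k}{-3 + k}}$
$q = 5$ ($q = \left(-5\right) \left(-1\right) = 5$)
$I{\left(S \right)} = 1$
$I{\left(q \right)} \left(d{\left(-8 \right)} + 41\right) = 1 \left(\frac{3 - \left(-8\right)^{2} + 2 \left(-8\right)}{11 - \left(-8\right)^{2} + 2 \left(-8\right)} + 41\right) = 1 \left(\frac{3 - 64 - 16}{11 - 64 - 16} + 41\right) = 1 \left(\frac{1}{-69} \left(-77\right) + 41\right) = 1 \left(\left(- \frac{1}{69}\right) \left(-77\right) + 41\right) = 1 \left(\frac{77}{69} + 41\right) = 1 \cdot \frac{2906}{69} = \frac{2906}{69}$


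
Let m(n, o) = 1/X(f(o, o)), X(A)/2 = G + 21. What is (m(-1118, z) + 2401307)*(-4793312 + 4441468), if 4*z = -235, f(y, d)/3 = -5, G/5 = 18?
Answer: -93782286247910/111 ≈ -8.4489e+11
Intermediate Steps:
G = 90 (G = 5*18 = 90)
f(y, d) = -15 (f(y, d) = 3*(-5) = -15)
z = -235/4 (z = (1/4)*(-235) = -235/4 ≈ -58.750)
X(A) = 222 (X(A) = 2*(90 + 21) = 2*111 = 222)
m(n, o) = 1/222
(m(-1118, z) + 2401307)*(-4793312 + 4441468) = (1/222 + 2401307)*(-4793312 + 4441468) = (533090155/222)*(-351844) = -93782286247910/111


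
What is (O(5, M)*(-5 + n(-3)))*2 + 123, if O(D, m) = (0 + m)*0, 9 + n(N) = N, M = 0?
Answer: 123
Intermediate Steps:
n(N) = -9 + N
O(D, m) = 0 (O(D, m) = m*0 = 0)
(O(5, M)*(-5 + n(-3)))*2 + 123 = (0*(-5 + (-9 - 3)))*2 + 123 = (0*(-5 - 12))*2 + 123 = (0*(-17))*2 + 123 = 0*2 + 123 = 0 + 123 = 123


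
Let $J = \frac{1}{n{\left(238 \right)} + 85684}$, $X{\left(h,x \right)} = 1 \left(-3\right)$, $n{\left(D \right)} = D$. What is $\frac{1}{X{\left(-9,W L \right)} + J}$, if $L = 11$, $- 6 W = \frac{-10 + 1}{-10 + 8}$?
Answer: $- \frac{85922}{257765} \approx -0.33333$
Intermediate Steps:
$W = - \frac{3}{4}$ ($W = - \frac{\left(-10 + 1\right) \frac{1}{-10 + 8}}{6} = - \frac{\left(-9\right) \frac{1}{-2}}{6} = - \frac{\left(-9\right) \left(- \frac{1}{2}\right)}{6} = \left(- \frac{1}{6}\right) \frac{9}{2} = - \frac{3}{4} \approx -0.75$)
$X{\left(h,x \right)} = -3$
$J = \frac{1}{85922}$ ($J = \frac{1}{238 + 85684} = \frac{1}{85922} \approx 1.1638 \cdot 10^{-5}$)
$\frac{1}{X{\left(-9,W L \right)} + J} = \frac{1}{-3 + \frac{1}{85922}} = \frac{1}{- \frac{257765}{85922}} = - \frac{85922}{257765}$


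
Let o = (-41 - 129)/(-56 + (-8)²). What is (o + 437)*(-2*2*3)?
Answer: -4989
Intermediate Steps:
o = -85/4 (o = -170/(-56 + 64) = -170/8 = -170*⅛ = -85/4 ≈ -21.250)
(o + 437)*(-2*2*3) = (-85/4 + 437)*(-2*2*3) = 1663*(-4*3)/4 = (1663/4)*(-12) = -4989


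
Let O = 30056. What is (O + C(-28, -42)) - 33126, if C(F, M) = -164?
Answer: -3234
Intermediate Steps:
(O + C(-28, -42)) - 33126 = (30056 - 164) - 33126 = 29892 - 33126 = -3234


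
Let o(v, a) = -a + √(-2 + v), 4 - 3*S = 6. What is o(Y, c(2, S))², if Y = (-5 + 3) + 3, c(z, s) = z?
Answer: (2 - I)² ≈ 3.0 - 4.0*I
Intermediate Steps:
S = -⅔ (S = 4/3 - ⅓*6 = 4/3 - 2 = -⅔ ≈ -0.66667)
Y = 1 (Y = -2 + 3 = 1)
o(v, a) = √(-2 + v) - a
o(Y, c(2, S))² = (√(-2 + 1) - 1*2)² = (√(-1) - 2)² = (I - 2)² = (-2 + I)²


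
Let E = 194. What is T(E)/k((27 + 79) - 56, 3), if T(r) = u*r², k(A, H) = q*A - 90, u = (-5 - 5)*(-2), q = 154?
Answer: 75272/761 ≈ 98.912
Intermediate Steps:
u = 20 (u = -10*(-2) = 20)
k(A, H) = -90 + 154*A (k(A, H) = 154*A - 90 = -90 + 154*A)
T(r) = 20*r²
T(E)/k((27 + 79) - 56, 3) = (20*194²)/(-90 + 154*((27 + 79) - 56)) = (20*37636)/(-90 + 154*(106 - 56)) = 752720/(-90 + 154*50) = 752720/(-90 + 7700) = 752720/7610 = 752720*(1/7610) = 75272/761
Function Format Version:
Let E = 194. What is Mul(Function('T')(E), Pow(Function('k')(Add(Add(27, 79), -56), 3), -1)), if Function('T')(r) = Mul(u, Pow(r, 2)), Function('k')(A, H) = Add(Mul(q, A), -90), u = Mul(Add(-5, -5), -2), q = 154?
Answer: Rational(75272, 761) ≈ 98.912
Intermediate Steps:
u = 20 (u = Mul(-10, -2) = 20)
Function('k')(A, H) = Add(-90, Mul(154, A)) (Function('k')(A, H) = Add(Mul(154, A), -90) = Add(-90, Mul(154, A)))
Function('T')(r) = Mul(20, Pow(r, 2))
Mul(Function('T')(E), Pow(Function('k')(Add(Add(27, 79), -56), 3), -1)) = Mul(Mul(20, Pow(194, 2)), Pow(Add(-90, Mul(154, Add(Add(27, 79), -56))), -1)) = Mul(Mul(20, 37636), Pow(Add(-90, Mul(154, Add(106, -56))), -1)) = Mul(752720, Pow(Add(-90, Mul(154, 50)), -1)) = Mul(752720, Pow(Add(-90, 7700), -1)) = Mul(752720, Pow(7610, -1)) = Mul(752720, Rational(1, 7610)) = Rational(75272, 761)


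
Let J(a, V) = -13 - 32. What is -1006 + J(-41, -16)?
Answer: -1051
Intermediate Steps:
J(a, V) = -45
-1006 + J(-41, -16) = -1006 - 45 = -1051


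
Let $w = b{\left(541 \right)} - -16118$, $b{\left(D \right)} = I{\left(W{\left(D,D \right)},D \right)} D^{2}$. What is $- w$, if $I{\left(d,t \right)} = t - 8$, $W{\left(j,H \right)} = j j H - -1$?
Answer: $-156015091$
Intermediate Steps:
$W{\left(j,H \right)} = 1 + H j^{2}$ ($W{\left(j,H \right)} = j^{2} H + \left(-4 + 5\right) = H j^{2} + 1 = 1 + H j^{2}$)
$I{\left(d,t \right)} = -8 + t$ ($I{\left(d,t \right)} = t - 8 = -8 + t$)
$b{\left(D \right)} = D^{2} \left(-8 + D\right)$ ($b{\left(D \right)} = \left(-8 + D\right) D^{2} = D^{2} \left(-8 + D\right)$)
$w = 156015091$ ($w = 541^{2} \left(-8 + 541\right) - -16118 = 292681 \cdot 533 + 16118 = 155998973 + 16118 = 156015091$)
$- w = \left(-1\right) 156015091 = -156015091$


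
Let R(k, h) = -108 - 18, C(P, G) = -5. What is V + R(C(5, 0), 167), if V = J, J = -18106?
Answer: -18232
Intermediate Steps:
R(k, h) = -126
V = -18106
V + R(C(5, 0), 167) = -18106 - 126 = -18232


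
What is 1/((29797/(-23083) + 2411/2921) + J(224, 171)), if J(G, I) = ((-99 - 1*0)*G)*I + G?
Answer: -67425443/255668680783220 ≈ -2.6372e-7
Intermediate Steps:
J(G, I) = G - 99*G*I (J(G, I) = ((-99 + 0)*G)*I + G = (-99*G)*I + G = -99*G*I + G = G - 99*G*I)
1/((29797/(-23083) + 2411/2921) + J(224, 171)) = 1/((29797/(-23083) + 2411/2921) + 224*(1 - 99*171)) = 1/((29797*(-1/23083) + 2411*(1/2921)) + 224*(1 - 16929)) = 1/((-29797/23083 + 2411/2921) + 224*(-16928)) = 1/(-31383924/67425443 - 3791872) = 1/(-255668680783220/67425443) = -67425443/255668680783220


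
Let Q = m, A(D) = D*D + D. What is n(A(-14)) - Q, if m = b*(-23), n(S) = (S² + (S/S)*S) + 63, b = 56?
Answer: 34657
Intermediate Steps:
A(D) = D + D² (A(D) = D² + D = D + D²)
n(S) = 63 + S + S² (n(S) = (S² + 1*S) + 63 = (S² + S) + 63 = (S + S²) + 63 = 63 + S + S²)
m = -1288 (m = 56*(-23) = -1288)
Q = -1288
n(A(-14)) - Q = (63 - 14*(1 - 14) + (-14*(1 - 14))²) - 1*(-1288) = (63 - 14*(-13) + (-14*(-13))²) + 1288 = (63 + 182 + 182²) + 1288 = (63 + 182 + 33124) + 1288 = 33369 + 1288 = 34657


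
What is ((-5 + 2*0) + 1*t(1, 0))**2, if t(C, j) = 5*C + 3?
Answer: 9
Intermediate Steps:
t(C, j) = 3 + 5*C
((-5 + 2*0) + 1*t(1, 0))**2 = ((-5 + 2*0) + 1*(3 + 5*1))**2 = ((-5 + 0) + 1*(3 + 5))**2 = (-5 + 1*8)**2 = (-5 + 8)**2 = 3**2 = 9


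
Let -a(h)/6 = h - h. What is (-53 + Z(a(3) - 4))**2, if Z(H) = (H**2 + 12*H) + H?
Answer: 7921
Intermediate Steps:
a(h) = 0 (a(h) = -6*(h - h) = -6*0 = 0)
Z(H) = H**2 + 13*H
(-53 + Z(a(3) - 4))**2 = (-53 + (0 - 4)*(13 + (0 - 4)))**2 = (-53 - 4*(13 - 4))**2 = (-53 - 4*9)**2 = (-53 - 36)**2 = (-89)**2 = 7921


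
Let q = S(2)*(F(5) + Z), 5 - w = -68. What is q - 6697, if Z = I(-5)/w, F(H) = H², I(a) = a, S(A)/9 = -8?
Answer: -619921/73 ≈ -8492.1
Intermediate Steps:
w = 73 (w = 5 - 1*(-68) = 5 + 68 = 73)
S(A) = -72 (S(A) = 9*(-8) = -72)
Z = -5/73 ≈ -0.068493
q = -131040/73 (q = -72*(5² - 5/73) = -72*(25 - 5/73) = -72*1820/73 = -131040/73 ≈ -1795.1)
q - 6697 = -131040/73 - 6697 = -619921/73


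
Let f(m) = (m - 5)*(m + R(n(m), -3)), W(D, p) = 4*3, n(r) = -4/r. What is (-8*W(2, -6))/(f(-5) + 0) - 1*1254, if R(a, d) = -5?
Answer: -31374/25 ≈ -1255.0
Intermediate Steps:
W(D, p) = 12
f(m) = (-5 + m)² (f(m) = (m - 5)*(m - 5) = (-5 + m)*(-5 + m) = (-5 + m)²)
(-8*W(2, -6))/(f(-5) + 0) - 1*1254 = (-8*12)/((25 + (-5)² - 10*(-5)) + 0) - 1*1254 = -96/((25 + 25 + 50) + 0) - 1254 = -96/(100 + 0) - 1254 = -96/100 - 1254 = -96*1/100 - 1254 = -24/25 - 1254 = -31374/25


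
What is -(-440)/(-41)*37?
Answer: -16280/41 ≈ -397.07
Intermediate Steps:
-(-440)/(-41)*37 = -(-440)*(-1)/41*37 = -20*22/41*37 = -440/41*37 = -16280/41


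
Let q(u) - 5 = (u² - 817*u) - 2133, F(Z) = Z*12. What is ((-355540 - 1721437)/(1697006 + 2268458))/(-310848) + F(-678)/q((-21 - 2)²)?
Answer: 626825910653447/11901299023772160 ≈ 0.052669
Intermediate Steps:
F(Z) = 12*Z
q(u) = -2128 + u² - 817*u (q(u) = 5 + ((u² - 817*u) - 2133) = 5 + (-2133 + u² - 817*u) = -2128 + u² - 817*u)
((-355540 - 1721437)/(1697006 + 2268458))/(-310848) + F(-678)/q((-21 - 2)²) = ((-355540 - 1721437)/(1697006 + 2268458))/(-310848) + (12*(-678))/(-2128 + ((-21 - 2)²)² - 817*(-21 - 2)²) = -2076977/3965464*(-1/310848) - 8136/(-2128 + ((-23)²)² - 817*(-23)²) = -2076977*1/3965464*(-1/310848) - 8136/(-2128 + 529² - 817*529) = -2076977/3965464*(-1/310848) - 8136/(-2128 + 279841 - 432193) = 2076977/1232656553472 - 8136/(-154480) = 2076977/1232656553472 - 8136*(-1/154480) = 2076977/1232656553472 + 1017/19310 = 626825910653447/11901299023772160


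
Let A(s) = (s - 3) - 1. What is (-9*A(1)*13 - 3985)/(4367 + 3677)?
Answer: -1817/4022 ≈ -0.45177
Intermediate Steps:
A(s) = -4 + s (A(s) = (-3 + s) - 1 = -4 + s)
(-9*A(1)*13 - 3985)/(4367 + 3677) = (-9*(-4 + 1)*13 - 3985)/(4367 + 3677) = (-9*(-3)*13 - 3985)/8044 = (27*13 - 3985)*(1/8044) = (351 - 3985)*(1/8044) = -3634*1/8044 = -1817/4022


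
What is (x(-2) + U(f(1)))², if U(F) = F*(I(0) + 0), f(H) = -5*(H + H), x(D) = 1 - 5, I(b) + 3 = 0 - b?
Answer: 676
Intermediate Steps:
I(b) = -3 - b (I(b) = -3 + (0 - b) = -3 - b)
x(D) = -4
f(H) = -10*H
U(F) = -3*F (U(F) = F*((-3 - 1*0) + 0) = F*((-3 + 0) + 0) = F*(-3 + 0) = F*(-3) = -3*F)
(x(-2) + U(f(1)))² = (-4 - (-30))² = (-4 - 3*(-10))² = (-4 + 30)² = 26² = 676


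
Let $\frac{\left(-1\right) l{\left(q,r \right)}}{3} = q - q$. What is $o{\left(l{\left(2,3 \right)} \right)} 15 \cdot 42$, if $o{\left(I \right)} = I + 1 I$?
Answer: $0$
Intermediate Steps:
$l{\left(q,r \right)} = 0$ ($l{\left(q,r \right)} = - 3 \left(q - q\right) = \left(-3\right) 0 = 0$)
$o{\left(I \right)} = 2 I$ ($o{\left(I \right)} = I + I = 2 I$)
$o{\left(l{\left(2,3 \right)} \right)} 15 \cdot 42 = 2 \cdot 0 \cdot 15 \cdot 42 = 0 \cdot 15 \cdot 42 = 0 \cdot 42 = 0$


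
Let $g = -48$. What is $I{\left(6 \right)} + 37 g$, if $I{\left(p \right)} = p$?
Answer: $-1770$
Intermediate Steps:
$I{\left(6 \right)} + 37 g = 6 + 37 \left(-48\right) = 6 - 1776 = -1770$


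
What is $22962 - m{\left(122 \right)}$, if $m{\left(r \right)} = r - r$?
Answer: $22962$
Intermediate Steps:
$m{\left(r \right)} = 0$
$22962 - m{\left(122 \right)} = 22962 - 0 = 22962 + 0 = 22962$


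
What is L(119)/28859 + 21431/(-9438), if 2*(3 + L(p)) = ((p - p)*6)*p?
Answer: -618505543/272371242 ≈ -2.2708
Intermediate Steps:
L(p) = -3 (L(p) = -3 + (((p - p)*6)*p)/2 = -3 + ((0*6)*p)/2 = -3 + (0*p)/2 = -3 + (1/2)*0 = -3 + 0 = -3)
L(119)/28859 + 21431/(-9438) = -3/28859 + 21431/(-9438) = -3*1/28859 + 21431*(-1/9438) = -3/28859 - 21431/9438 = -618505543/272371242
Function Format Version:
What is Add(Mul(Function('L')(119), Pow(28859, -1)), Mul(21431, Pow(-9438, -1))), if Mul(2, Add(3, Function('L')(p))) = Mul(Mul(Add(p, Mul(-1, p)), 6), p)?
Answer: Rational(-618505543, 272371242) ≈ -2.2708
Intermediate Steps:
Function('L')(p) = -3 (Function('L')(p) = Add(-3, Mul(Rational(1, 2), Mul(Mul(Add(p, Mul(-1, p)), 6), p))) = Add(-3, Mul(Rational(1, 2), Mul(Mul(0, 6), p))) = Add(-3, Mul(Rational(1, 2), Mul(0, p))) = Add(-3, Mul(Rational(1, 2), 0)) = Add(-3, 0) = -3)
Add(Mul(Function('L')(119), Pow(28859, -1)), Mul(21431, Pow(-9438, -1))) = Add(Mul(-3, Pow(28859, -1)), Mul(21431, Pow(-9438, -1))) = Add(Mul(-3, Rational(1, 28859)), Mul(21431, Rational(-1, 9438))) = Add(Rational(-3, 28859), Rational(-21431, 9438)) = Rational(-618505543, 272371242)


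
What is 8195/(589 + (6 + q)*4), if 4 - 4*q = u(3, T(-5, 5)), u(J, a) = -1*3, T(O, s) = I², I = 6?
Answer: 1639/124 ≈ 13.218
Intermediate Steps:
T(O, s) = 36 (T(O, s) = 6² = 36)
u(J, a) = -3
q = 7/4 (q = 1 - ¼*(-3) = 1 + ¾ = 7/4 ≈ 1.7500)
8195/(589 + (6 + q)*4) = 8195/(589 + (6 + 7/4)*4) = 8195/(589 + (31/4)*4) = 8195/(589 + 31) = 8195/620 = 8195*(1/620) = 1639/124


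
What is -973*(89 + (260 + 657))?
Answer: -978838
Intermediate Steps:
-973*(89 + (260 + 657)) = -973*(89 + 917) = -973*1006 = -978838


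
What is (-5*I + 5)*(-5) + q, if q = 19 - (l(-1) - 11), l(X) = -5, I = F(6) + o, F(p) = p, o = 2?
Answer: 210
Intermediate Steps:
I = 8 (I = 6 + 2 = 8)
q = 35 (q = 19 - (-5 - 11) = 19 - 1*(-16) = 19 + 16 = 35)
(-5*I + 5)*(-5) + q = (-5*8 + 5)*(-5) + 35 = (-40 + 5)*(-5) + 35 = -35*(-5) + 35 = 175 + 35 = 210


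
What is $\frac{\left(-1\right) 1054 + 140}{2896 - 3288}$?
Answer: $\frac{457}{196} \approx 2.3316$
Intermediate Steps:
$\frac{\left(-1\right) 1054 + 140}{2896 - 3288} = \frac{-1054 + 140}{-392} = \left(-914\right) \left(- \frac{1}{392}\right) = \frac{457}{196}$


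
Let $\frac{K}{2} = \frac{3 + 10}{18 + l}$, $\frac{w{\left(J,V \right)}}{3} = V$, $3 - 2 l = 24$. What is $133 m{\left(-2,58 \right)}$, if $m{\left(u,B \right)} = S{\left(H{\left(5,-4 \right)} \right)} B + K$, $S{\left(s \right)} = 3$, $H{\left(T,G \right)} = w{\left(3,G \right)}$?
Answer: $\frac{354046}{15} \approx 23603.0$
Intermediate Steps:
$l = - \frac{21}{2}$ ($l = \frac{3}{2} - 12 = - \frac{21}{2} \approx -10.5$)
$w{\left(J,V \right)} = 3 V$
$H{\left(T,G \right)} = 3 G$
$K = \frac{52}{15}$ ($K = 2 \frac{3 + 10}{18 - \frac{21}{2}} = 2 \frac{13}{\frac{15}{2}} = 2 \cdot 13 \cdot \frac{2}{15} = 2 \cdot \frac{26}{15} = \frac{52}{15} \approx 3.4667$)
$m{\left(u,B \right)} = \frac{52}{15} + 3 B$ ($m{\left(u,B \right)} = 3 B + \frac{52}{15} = \frac{52}{15} + 3 B$)
$133 m{\left(-2,58 \right)} = 133 \left(\frac{52}{15} + 3 \cdot 58\right) = 133 \left(\frac{52}{15} + 174\right) = 133 \cdot \frac{2662}{15} = \frac{354046}{15}$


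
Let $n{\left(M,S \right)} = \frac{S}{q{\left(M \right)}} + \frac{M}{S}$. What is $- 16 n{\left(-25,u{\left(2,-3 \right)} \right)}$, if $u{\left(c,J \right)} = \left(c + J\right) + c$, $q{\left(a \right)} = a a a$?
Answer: $\frac{6250016}{15625} \approx 400.0$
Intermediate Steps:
$q{\left(a \right)} = a^{3}$ ($q{\left(a \right)} = a^{2} a = a^{3}$)
$u{\left(c,J \right)} = J + 2 c$ ($u{\left(c,J \right)} = \left(J + c\right) + c = J + 2 c$)
$n{\left(M,S \right)} = \frac{M}{S} + \frac{S}{M^{3}}$ ($n{\left(M,S \right)} = \frac{S}{M^{3}} + \frac{M}{S} = \frac{M}{S} + \frac{S}{M^{3}}$)
$- 16 n{\left(-25,u{\left(2,-3 \right)} \right)} = - 16 \left(- \frac{25}{-3 + 2 \cdot 2} + \frac{-3 + 2 \cdot 2}{-15625}\right) = - 16 \left(- \frac{25}{-3 + 4} + \left(-3 + 4\right) \left(- \frac{1}{15625}\right)\right) = - 16 \left(- \frac{25}{1} + 1 \left(- \frac{1}{15625}\right)\right) = - 16 \left(\left(-25\right) 1 - \frac{1}{15625}\right) = - 16 \left(-25 - \frac{1}{15625}\right) = - \frac{16 \left(-390626\right)}{15625} = \left(-1\right) \left(- \frac{6250016}{15625}\right) = \frac{6250016}{15625}$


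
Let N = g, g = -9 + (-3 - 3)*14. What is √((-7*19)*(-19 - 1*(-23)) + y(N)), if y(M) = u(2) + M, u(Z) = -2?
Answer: I*√627 ≈ 25.04*I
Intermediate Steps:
g = -93 (g = -9 - 6*14 = -9 - 84 = -93)
N = -93
y(M) = -2 + M
√((-7*19)*(-19 - 1*(-23)) + y(N)) = √((-7*19)*(-19 - 1*(-23)) + (-2 - 93)) = √(-133*(-19 + 23) - 95) = √(-133*4 - 95) = √(-532 - 95) = √(-627) = I*√627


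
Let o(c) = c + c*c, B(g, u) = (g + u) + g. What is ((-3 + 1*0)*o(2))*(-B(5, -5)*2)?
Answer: 180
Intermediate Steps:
B(g, u) = u + 2*g
o(c) = c + c**2
((-3 + 1*0)*o(2))*(-B(5, -5)*2) = ((-3 + 1*0)*(2*(1 + 2)))*(-(-5 + 2*5)*2) = ((-3 + 0)*(2*3))*(-(-5 + 10)*2) = (-3*6)*(-1*5*2) = -(-90)*2 = -18*(-10) = 180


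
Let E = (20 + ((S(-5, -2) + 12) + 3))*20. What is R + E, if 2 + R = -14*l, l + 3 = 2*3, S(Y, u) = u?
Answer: 616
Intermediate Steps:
l = 3 (l = -3 + 2*3 = -3 + 6 = 3)
R = -44 (R = -2 - 14*3 = -2 - 42 = -44)
E = 660 (E = (20 + ((-2 + 12) + 3))*20 = (20 + (10 + 3))*20 = (20 + 13)*20 = 33*20 = 660)
R + E = -44 + 660 = 616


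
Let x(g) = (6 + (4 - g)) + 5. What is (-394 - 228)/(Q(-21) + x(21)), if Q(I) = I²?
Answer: -622/435 ≈ -1.4299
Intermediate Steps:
x(g) = 15 - g (x(g) = (10 - g) + 5 = 15 - g)
(-394 - 228)/(Q(-21) + x(21)) = (-394 - 228)/((-21)² + (15 - 1*21)) = -622/(441 + (15 - 21)) = -622/(441 - 6) = -622/435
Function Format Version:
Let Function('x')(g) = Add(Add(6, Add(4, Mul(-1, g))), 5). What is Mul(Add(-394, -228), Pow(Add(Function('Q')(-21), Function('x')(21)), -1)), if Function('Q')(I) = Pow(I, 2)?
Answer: Rational(-622, 435) ≈ -1.4299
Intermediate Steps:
Function('x')(g) = Add(15, Mul(-1, g)) (Function('x')(g) = Add(Add(10, Mul(-1, g)), 5) = Add(15, Mul(-1, g)))
Mul(Add(-394, -228), Pow(Add(Function('Q')(-21), Function('x')(21)), -1)) = Mul(Add(-394, -228), Pow(Add(Pow(-21, 2), Add(15, Mul(-1, 21))), -1)) = Mul(-622, Pow(Add(441, Add(15, -21)), -1)) = Mul(-622, Pow(Add(441, -6), -1)) = Mul(-622, Pow(435, -1)) = Mul(-622, Rational(1, 435)) = Rational(-622, 435)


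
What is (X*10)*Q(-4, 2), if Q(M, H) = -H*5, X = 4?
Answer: -400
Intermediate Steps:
Q(M, H) = -5*H
(X*10)*Q(-4, 2) = (4*10)*(-5*2) = 40*(-10) = -400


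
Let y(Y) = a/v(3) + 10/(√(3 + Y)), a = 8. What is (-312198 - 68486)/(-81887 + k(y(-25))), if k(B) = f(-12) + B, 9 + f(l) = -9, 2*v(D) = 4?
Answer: 342962403124/73785511861 - 1903420*I*√22/73785511861 ≈ 4.6481 - 0.000121*I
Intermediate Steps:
v(D) = 2 (v(D) = (½)*4 = 2)
f(l) = -18 (f(l) = -9 - 9 = -18)
y(Y) = 4 + 10/√(3 + Y) (y(Y) = 8/2 + 10/(√(3 + Y)) = 8*(½) + 10/√(3 + Y) = 4 + 10/√(3 + Y))
k(B) = -18 + B
(-312198 - 68486)/(-81887 + k(y(-25))) = (-312198 - 68486)/(-81887 + (-18 + (4 + 10/√(3 - 25)))) = -380684/(-81887 + (-18 + (4 + 10/√(-22)))) = -380684/(-81887 + (-18 + (4 + 10*(-I*√22/22)))) = -380684/(-81887 + (-18 + (4 - 5*I*√22/11))) = -380684/(-81887 + (-14 - 5*I*√22/11)) = -380684/(-81901 - 5*I*√22/11)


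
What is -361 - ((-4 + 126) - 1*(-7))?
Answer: -490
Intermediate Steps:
-361 - ((-4 + 126) - 1*(-7)) = -361 - (122 + 7) = -361 - 1*129 = -361 - 129 = -490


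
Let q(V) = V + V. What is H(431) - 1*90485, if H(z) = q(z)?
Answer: -89623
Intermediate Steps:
q(V) = 2*V
H(z) = 2*z
H(431) - 1*90485 = 2*431 - 1*90485 = 862 - 90485 = -89623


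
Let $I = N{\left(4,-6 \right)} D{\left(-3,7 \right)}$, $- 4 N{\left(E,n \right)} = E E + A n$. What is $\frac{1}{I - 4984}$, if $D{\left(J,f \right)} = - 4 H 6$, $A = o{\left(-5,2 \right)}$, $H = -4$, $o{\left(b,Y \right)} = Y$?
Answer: $- \frac{1}{5080} \approx -0.00019685$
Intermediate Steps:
$A = 2$
$D{\left(J,f \right)} = 96$ ($D{\left(J,f \right)} = \left(-4\right) \left(-4\right) 6 = 16 \cdot 6 = 96$)
$N{\left(E,n \right)} = - \frac{n}{2} - \frac{E^{2}}{4}$ ($N{\left(E,n \right)} = - \frac{E E + 2 n}{4} = - \frac{E^{2} + 2 n}{4} = - \frac{n}{2} - \frac{E^{2}}{4}$)
$I = -96$ ($I = \left(\left(- \frac{1}{2}\right) \left(-6\right) - \frac{4^{2}}{4}\right) 96 = \left(3 - 4\right) 96 = \left(-1\right) 96 = -96$)
$\frac{1}{I - 4984} = \frac{1}{-96 - 4984} = \frac{1}{-5080} = - \frac{1}{5080}$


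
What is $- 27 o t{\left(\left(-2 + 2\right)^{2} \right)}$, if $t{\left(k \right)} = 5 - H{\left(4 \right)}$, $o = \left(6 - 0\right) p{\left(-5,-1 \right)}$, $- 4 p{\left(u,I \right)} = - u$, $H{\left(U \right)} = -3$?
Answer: $1620$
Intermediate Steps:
$p{\left(u,I \right)} = \frac{u}{4}$ ($p{\left(u,I \right)} = - \frac{\left(-1\right) u}{4} = \frac{u}{4}$)
$o = - \frac{15}{2}$ ($o = \left(6 - 0\right) \frac{1}{4} \left(-5\right) = \left(6 + \left(-5 + 5\right)\right) \left(- \frac{5}{4}\right) = \left(6 + 0\right) \left(- \frac{5}{4}\right) = 6 \left(- \frac{5}{4}\right) = - \frac{15}{2} \approx -7.5$)
$t{\left(k \right)} = 8$ ($t{\left(k \right)} = 5 - -3 = 5 + 3 = 8$)
$- 27 o t{\left(\left(-2 + 2\right)^{2} \right)} = \left(-27\right) \left(- \frac{15}{2}\right) 8 = \frac{405}{2} \cdot 8 = 1620$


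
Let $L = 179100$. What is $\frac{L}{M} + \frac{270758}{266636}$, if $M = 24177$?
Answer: $\frac{9050103961}{1074409762} \approx 8.4233$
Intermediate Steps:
$\frac{L}{M} + \frac{270758}{266636} = \frac{179100}{24177} + \frac{270758}{266636} = 179100 \cdot \frac{1}{24177} + 270758 \cdot \frac{1}{266636} = \frac{59700}{8059} + \frac{135379}{133318} = \frac{9050103961}{1074409762}$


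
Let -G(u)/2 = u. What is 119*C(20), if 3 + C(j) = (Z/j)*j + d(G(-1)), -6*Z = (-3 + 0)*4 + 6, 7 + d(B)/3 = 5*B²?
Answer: 4403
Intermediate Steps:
G(u) = -2*u
d(B) = -21 + 15*B² (d(B) = -21 + 3*(5*B²) = -21 + 15*B²)
Z = 1 (Z = -((-3 + 0)*4 + 6)/6 = -(-3*4 + 6)/6 = -(-12 + 6)/6 = -⅙*(-6) = 1)
C(j) = 37 (C(j) = -3 + ((1/j)*j + (-21 + 15*(-2*(-1))²)) = -3 + (j/j + (-21 + 15*2²)) = -3 + (1 + (-21 + 15*4)) = -3 + (1 + (-21 + 60)) = -3 + (1 + 39) = -3 + 40 = 37)
119*C(20) = 119*37 = 4403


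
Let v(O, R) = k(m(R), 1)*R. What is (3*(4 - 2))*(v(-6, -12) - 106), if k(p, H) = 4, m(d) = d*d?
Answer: -924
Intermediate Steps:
m(d) = d**2
v(O, R) = 4*R
(3*(4 - 2))*(v(-6, -12) - 106) = (3*(4 - 2))*(4*(-12) - 106) = (3*2)*(-48 - 106) = 6*(-154) = -924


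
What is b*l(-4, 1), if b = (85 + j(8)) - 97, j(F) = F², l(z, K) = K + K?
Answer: 104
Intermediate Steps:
l(z, K) = 2*K
b = 52 (b = (85 + 8²) - 97 = (85 + 64) - 97 = 149 - 97 = 52)
b*l(-4, 1) = 52*(2*1) = 52*2 = 104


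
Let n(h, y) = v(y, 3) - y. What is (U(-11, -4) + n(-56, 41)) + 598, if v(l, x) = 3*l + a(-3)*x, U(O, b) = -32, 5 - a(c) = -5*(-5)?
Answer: 588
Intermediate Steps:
a(c) = -20 (a(c) = 5 - (-5)*(-5) = 5 - 1*25 = 5 - 25 = -20)
v(l, x) = -20*x + 3*l (v(l, x) = 3*l - 20*x = -20*x + 3*l)
n(h, y) = -60 + 2*y (n(h, y) = (-20*3 + 3*y) - y = (-60 + 3*y) - y = -60 + 2*y)
(U(-11, -4) + n(-56, 41)) + 598 = (-32 + (-60 + 2*41)) + 598 = (-32 + (-60 + 82)) + 598 = (-32 + 22) + 598 = -10 + 598 = 588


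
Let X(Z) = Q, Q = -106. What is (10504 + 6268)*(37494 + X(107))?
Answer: 627071536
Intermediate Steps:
X(Z) = -106
(10504 + 6268)*(37494 + X(107)) = (10504 + 6268)*(37494 - 106) = 16772*37388 = 627071536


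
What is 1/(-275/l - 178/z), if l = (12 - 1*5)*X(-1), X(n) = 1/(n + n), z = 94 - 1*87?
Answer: 7/372 ≈ 0.018817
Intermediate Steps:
z = 7 (z = 94 - 87 = 7)
X(n) = 1/(2*n)
l = -7/2 (l = (12 - 1*5)*((½)/(-1)) = (12 - 5)*((½)*(-1)) = 7*(-½) = -7/2 ≈ -3.5000)
1/(-275/l - 178/z) = 1/(-275/(-7/2) - 178/7) = 1/(-275*(-2/7) - 178*⅐) = 1/(550/7 - 178/7) = 1/(372/7) = 7/372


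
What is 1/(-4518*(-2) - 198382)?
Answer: -1/189346 ≈ -5.2813e-6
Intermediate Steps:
1/(-4518*(-2) - 198382) = 1/(-1506*(-6) - 198382) = 1/(9036 - 198382) = 1/(-189346) = -1/189346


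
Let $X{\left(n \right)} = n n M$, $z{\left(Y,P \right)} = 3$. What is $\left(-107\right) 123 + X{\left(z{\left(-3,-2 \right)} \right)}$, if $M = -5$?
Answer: $-13206$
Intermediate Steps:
$X{\left(n \right)} = - 5 n^{2}$ ($X{\left(n \right)} = n n \left(-5\right) = n^{2} \left(-5\right) = - 5 n^{2}$)
$\left(-107\right) 123 + X{\left(z{\left(-3,-2 \right)} \right)} = \left(-107\right) 123 - 5 \cdot 3^{2} = -13161 - 45 = -13206$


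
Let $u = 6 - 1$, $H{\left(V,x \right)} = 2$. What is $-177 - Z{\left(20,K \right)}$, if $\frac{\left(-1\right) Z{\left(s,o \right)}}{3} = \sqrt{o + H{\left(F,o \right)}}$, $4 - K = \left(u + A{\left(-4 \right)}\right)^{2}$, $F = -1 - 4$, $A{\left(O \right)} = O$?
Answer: $-177 + 3 \sqrt{5} \approx -170.29$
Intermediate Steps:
$F = -5$
$u = 5$
$K = 3$ ($K = 4 - \left(5 - 4\right)^{2} = 4 - 1^{2} = 4 - 1 = 3$)
$Z{\left(s,o \right)} = - 3 \sqrt{2 + o}$ ($Z{\left(s,o \right)} = - 3 \sqrt{o + 2} = - 3 \sqrt{2 + o}$)
$-177 - Z{\left(20,K \right)} = -177 - - 3 \sqrt{2 + 3} = -177 - - 3 \sqrt{5} = -177 + 3 \sqrt{5}$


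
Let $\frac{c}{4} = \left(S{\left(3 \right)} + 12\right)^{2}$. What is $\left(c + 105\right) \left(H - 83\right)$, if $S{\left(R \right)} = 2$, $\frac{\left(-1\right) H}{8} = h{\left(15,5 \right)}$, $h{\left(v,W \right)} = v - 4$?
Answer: $-152019$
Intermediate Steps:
$h{\left(v,W \right)} = -4 + v$
$H = -88$ ($H = - 8 \left(-4 + 15\right) = \left(-8\right) 11 = -88$)
$c = 784$ ($c = 4 \left(2 + 12\right)^{2} = 4 \cdot 14^{2} = 4 \cdot 196 = 784$)
$\left(c + 105\right) \left(H - 83\right) = \left(784 + 105\right) \left(-88 - 83\right) = 889 \left(-171\right) = -152019$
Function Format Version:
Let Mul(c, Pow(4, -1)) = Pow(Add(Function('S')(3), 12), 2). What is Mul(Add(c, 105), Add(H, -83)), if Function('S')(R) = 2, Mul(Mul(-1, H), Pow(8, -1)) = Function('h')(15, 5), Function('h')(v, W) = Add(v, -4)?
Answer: -152019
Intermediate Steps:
Function('h')(v, W) = Add(-4, v)
H = -88 (H = Mul(-8, Add(-4, 15)) = Mul(-8, 11) = -88)
c = 784 (c = Mul(4, Pow(Add(2, 12), 2)) = Mul(4, Pow(14, 2)) = Mul(4, 196) = 784)
Mul(Add(c, 105), Add(H, -83)) = Mul(Add(784, 105), Add(-88, -83)) = Mul(889, -171) = -152019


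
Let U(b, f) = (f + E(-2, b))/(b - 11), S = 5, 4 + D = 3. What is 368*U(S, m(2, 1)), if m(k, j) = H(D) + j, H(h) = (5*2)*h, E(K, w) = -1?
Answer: 1840/3 ≈ 613.33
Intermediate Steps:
D = -1 (D = -4 + 3 = -1)
H(h) = 10*h
m(k, j) = -10 + j (m(k, j) = 10*(-1) + j = -10 + j)
U(b, f) = (-1 + f)/(-11 + b) (U(b, f) = (f - 1)/(b - 11) = (-1 + f)/(-11 + b))
368*U(S, m(2, 1)) = 368*((-1 + (-10 + 1))/(-11 + 5)) = 368*((-1 - 9)/(-6)) = 368*(-⅙*(-10)) = 368*(5/3) = 1840/3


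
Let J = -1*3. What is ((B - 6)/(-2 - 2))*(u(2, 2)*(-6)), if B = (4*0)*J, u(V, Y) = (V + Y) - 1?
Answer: -27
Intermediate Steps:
u(V, Y) = -1 + V + Y
J = -3
B = 0 (B = (4*0)*(-3) = 0*(-3) = 0)
((B - 6)/(-2 - 2))*(u(2, 2)*(-6)) = ((0 - 6)/(-2 - 2))*((-1 + 2 + 2)*(-6)) = (-6/(-4))*(3*(-6)) = -6*(-¼)*(-18) = (3/2)*(-18) = -27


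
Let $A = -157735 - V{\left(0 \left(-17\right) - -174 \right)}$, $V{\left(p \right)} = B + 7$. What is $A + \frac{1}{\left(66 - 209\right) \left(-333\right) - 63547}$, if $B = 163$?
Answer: $- \frac{2515110841}{15928} \approx -1.5791 \cdot 10^{5}$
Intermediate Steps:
$V{\left(p \right)} = 170$ ($V{\left(p \right)} = 163 + 7 = 170$)
$A = -157905$ ($A = -157735 - 170 = -157905$)
$A + \frac{1}{\left(66 - 209\right) \left(-333\right) - 63547} = -157905 + \frac{1}{\left(66 - 209\right) \left(-333\right) - 63547} = -157905 + \frac{1}{\left(-143\right) \left(-333\right) - 63547} = -157905 + \frac{1}{47619 - 63547} = -157905 + \frac{1}{-15928} = -157905 - \frac{1}{15928} = - \frac{2515110841}{15928}$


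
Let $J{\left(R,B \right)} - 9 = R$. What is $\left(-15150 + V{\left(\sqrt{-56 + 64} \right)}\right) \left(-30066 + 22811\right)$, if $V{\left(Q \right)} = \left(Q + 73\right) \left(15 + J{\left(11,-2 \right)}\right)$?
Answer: $91376725 - 507850 \sqrt{2} \approx 9.0659 \cdot 10^{7}$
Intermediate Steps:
$J{\left(R,B \right)} = 9 + R$
$V{\left(Q \right)} = 2555 + 35 Q$ ($V{\left(Q \right)} = \left(Q + 73\right) \left(15 + \left(9 + 11\right)\right) = \left(73 + Q\right) \left(15 + 20\right) = \left(73 + Q\right) 35 = 2555 + 35 Q$)
$\left(-15150 + V{\left(\sqrt{-56 + 64} \right)}\right) \left(-30066 + 22811\right) = \left(-15150 + \left(2555 + 35 \sqrt{-56 + 64}\right)\right) \left(-30066 + 22811\right) = \left(-15150 + \left(2555 + 35 \sqrt{8}\right)\right) \left(-7255\right) = \left(-15150 + \left(2555 + 35 \cdot 2 \sqrt{2}\right)\right) \left(-7255\right) = \left(-15150 + \left(2555 + 70 \sqrt{2}\right)\right) \left(-7255\right) = \left(-12595 + 70 \sqrt{2}\right) \left(-7255\right) = 91376725 - 507850 \sqrt{2}$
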